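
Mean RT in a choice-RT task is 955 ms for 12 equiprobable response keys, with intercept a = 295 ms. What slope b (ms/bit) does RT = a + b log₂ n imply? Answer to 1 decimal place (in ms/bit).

184.1 ms/bit

log₂(12) = 3.5850 bits.
b = (RT − a)/log₂ n = (955 − 295) / 3.5850 = 184.102 ms/bit.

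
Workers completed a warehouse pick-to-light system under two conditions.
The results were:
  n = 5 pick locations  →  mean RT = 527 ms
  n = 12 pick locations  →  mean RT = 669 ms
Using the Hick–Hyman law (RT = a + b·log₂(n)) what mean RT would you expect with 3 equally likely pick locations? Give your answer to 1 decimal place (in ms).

444.1 ms

With log₂ n on the abscissa the relation is linear; from the two conditions:
  b = (669 − 527) / (log₂ 12 − log₂ 5) = 142 / (3.5850 − 2.3219) = 112.428 ms/bit
  a = 527 − 112.428 × 2.3219 = 265.951 ms
Then RT(3) = 265.951 + 112.428 × log₂ 3 = 265.951 + 112.428 × 1.5850 ≈ 444.145 ms.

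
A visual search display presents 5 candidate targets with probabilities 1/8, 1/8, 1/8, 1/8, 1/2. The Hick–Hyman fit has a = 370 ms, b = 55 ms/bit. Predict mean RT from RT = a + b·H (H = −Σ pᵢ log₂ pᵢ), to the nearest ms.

H = −Σ pᵢ log₂ pᵢ = 0.125·3 + 0.125·3 + 0.125·3 + 0.125·3 + 0.5·1 = 2.000 bits.
RT = 370 + 55 × 2.000 = 480.00 ms.

480 ms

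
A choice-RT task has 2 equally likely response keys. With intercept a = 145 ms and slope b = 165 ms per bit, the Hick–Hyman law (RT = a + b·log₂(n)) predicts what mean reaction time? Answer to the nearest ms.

310 ms

log₂(2) = 1 bits, so RT = 145 + 165 × 1 ≈ 310.000 ms.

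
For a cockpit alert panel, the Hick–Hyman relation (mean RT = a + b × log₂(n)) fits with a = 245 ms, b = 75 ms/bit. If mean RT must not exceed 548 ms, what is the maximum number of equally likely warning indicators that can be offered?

75·log₂ n ≤ 548 − 245 = 303, giving log₂ n ≤ 4.0400 and n ≤ 16.450. The largest whole number is 16.

16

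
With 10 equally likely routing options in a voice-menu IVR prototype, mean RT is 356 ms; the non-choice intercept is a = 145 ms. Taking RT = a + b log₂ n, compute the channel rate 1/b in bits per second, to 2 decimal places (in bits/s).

15.74 bits/s

b = (356 − 145)/log₂ 10 = 211/3.3219 = 63.517 ms per bit = 0.06352 s/bit; the reciprocal is 15.744 bits/s.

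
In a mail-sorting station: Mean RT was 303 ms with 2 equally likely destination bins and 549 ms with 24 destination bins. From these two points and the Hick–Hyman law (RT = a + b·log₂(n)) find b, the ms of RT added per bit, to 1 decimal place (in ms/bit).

68.6 ms/bit

b = (RT₂ − RT₁)/(log₂ n₂ − log₂ n₁) = (549 − 303)/(4.5850 − 1) = 68.620 ms/bit.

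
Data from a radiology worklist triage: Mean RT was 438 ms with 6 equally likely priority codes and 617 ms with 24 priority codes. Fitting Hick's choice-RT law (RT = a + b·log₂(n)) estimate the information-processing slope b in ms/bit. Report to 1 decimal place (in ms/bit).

89.5 ms/bit

b = (RT₂ − RT₁)/(log₂ n₂ − log₂ n₁) = (617 − 438)/(4.5850 − 2.5850) = 89.500 ms/bit.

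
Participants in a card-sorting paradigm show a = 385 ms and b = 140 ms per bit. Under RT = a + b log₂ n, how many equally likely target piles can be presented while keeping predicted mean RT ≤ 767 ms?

140·log₂ n ≤ 767 − 385 = 382, giving log₂ n ≤ 2.7286 and n ≤ 6.628. The largest whole number is 6.

6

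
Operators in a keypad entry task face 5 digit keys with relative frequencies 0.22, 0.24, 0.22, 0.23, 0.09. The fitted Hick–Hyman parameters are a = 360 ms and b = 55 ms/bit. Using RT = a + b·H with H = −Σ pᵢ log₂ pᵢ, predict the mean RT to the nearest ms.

Entropy contributions −pᵢ log₂ pᵢ: 0.4806, 0.4941, 0.4806, 0.4877, 0.3127; sum H = 2.2556 bits.
RT = a + bH = 360 + 55·2.2556 = 484.06 ms.

484 ms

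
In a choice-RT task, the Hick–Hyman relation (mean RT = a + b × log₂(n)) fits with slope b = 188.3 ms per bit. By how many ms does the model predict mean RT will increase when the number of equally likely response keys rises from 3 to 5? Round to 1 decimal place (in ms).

ΔRT = (a + b log₂ n₂) − (a + b log₂ n₁) = b·(log₂ n₂ − log₂ n₁).
log₂(5) − log₂(3) = 2.3219 − 1.5850 = 0.7370.
ΔRT = 188.3 × 0.7370 = 138.771 ms.

138.8 ms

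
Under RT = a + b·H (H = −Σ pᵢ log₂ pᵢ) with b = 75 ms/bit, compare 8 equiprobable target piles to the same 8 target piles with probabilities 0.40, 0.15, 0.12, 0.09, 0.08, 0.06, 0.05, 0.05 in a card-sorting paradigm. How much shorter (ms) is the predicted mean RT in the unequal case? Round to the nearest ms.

31 ms

Equiprobable entropy H₀ = log₂ 8 = 3.0000 bits.
Skewed entropy H = −Σ pᵢ log₂ pᵢ = 2.5863 bits.
ΔRT = b·(H₀ − H) = 75 × 0.4137 = 31.03 ms.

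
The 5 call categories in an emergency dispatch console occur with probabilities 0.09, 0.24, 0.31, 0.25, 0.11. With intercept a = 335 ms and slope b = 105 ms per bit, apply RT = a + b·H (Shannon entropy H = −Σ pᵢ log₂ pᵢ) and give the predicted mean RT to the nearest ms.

H = 0.09·log₂(1/0.09) + 0.24·log₂(1/0.24) + 0.31·log₂(1/0.31) + 0.25·log₂(1/0.25) + 0.11·log₂(1/0.11) = 2.1809 bits.
RT = 335 + 105 × 2.1809 = 563.99 ms.

564 ms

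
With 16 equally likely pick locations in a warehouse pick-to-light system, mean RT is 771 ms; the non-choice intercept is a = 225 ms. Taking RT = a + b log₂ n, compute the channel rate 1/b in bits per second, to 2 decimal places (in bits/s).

7.33 bits/s

Choice component = 771 − 225 = 546 ms over log₂(16) = 4 bits.
b = 546 / 4 = 136.500 ms/bit, so 1/b = 7.326 bits/s.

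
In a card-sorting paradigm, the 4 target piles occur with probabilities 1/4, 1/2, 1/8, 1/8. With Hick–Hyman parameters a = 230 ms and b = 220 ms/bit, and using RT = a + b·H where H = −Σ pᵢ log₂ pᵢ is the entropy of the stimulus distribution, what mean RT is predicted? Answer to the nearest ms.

H = −Σ pᵢ log₂ pᵢ = 0.25·2 + 0.5·1 + 0.125·3 + 0.125·3 = 1.750 bits.
RT = 230 + 220 × 1.750 = 615.00 ms.

615 ms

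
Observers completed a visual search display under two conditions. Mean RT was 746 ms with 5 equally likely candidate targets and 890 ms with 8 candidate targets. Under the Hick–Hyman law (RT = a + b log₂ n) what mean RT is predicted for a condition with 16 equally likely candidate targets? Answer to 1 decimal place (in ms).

1102.4 ms

With log₂ n on the abscissa the relation is linear; from the two conditions:
  b = (890 − 746) / (log₂ 8 − log₂ 5) = 144 / (3 − 2.3219) = 212.367 ms/bit
  a = 746 − 212.367 × 2.3219 = 252.899 ms
Then RT(16) = 252.899 + 212.367 × log₂ 16 = 252.899 + 212.367 × 4 ≈ 1102.367 ms.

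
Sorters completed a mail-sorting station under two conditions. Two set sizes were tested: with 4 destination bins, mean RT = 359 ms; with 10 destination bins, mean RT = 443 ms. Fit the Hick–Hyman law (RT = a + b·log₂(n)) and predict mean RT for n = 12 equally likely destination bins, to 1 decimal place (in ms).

With log₂ n on the abscissa the relation is linear; from the two conditions:
  b = (443 − 359) / (log₂ 10 − log₂ 4) = 84 / (3.3219 − 2) = 63.544 ms/bit
  a = 359 − 63.544 × 2 = 231.913 ms
Then RT(12) = 231.913 + 63.544 × log₂ 12 = 231.913 + 63.544 × 3.5850 ≈ 459.714 ms.

459.7 ms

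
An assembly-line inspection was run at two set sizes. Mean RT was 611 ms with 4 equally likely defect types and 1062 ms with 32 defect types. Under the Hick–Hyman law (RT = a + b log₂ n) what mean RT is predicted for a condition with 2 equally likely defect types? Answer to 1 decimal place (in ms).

Fit slope and intercept:
  b = (1062 − 611) / (log₂ 32 − log₂ 4) = 451 / (5 − 2) = 150.333 ms/bit
  a = 611 − 150.333 × 2 = 310.333 ms
Then RT(2) = 310.333 + 150.333 × log₂ 2 = 310.333 + 150.333 × 1 ≈ 460.667 ms.

460.7 ms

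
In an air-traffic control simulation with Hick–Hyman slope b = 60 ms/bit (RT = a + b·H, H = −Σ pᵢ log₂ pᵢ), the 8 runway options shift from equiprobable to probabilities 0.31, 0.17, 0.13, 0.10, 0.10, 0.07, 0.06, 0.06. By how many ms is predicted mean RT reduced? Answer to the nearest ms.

14 ms

Equiprobable entropy H₀ = log₂ 8 = 3.0000 bits.
Skewed entropy H = −Σ pᵢ log₂ pᵢ = 2.7610 bits.
ΔRT = b·(H₀ − H) = 60 × 0.2390 = 14.34 ms.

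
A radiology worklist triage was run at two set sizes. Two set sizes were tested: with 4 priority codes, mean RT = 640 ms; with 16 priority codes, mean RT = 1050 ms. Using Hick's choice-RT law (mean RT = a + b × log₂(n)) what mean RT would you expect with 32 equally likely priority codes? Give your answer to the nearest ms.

RT is linear in log₂ n, so two points fix the line:
  b = (1050 − 640) / (log₂ 16 − log₂ 4) = 410 / (4 − 2) = 205 ms/bit
  a = 640 − 205 × 2 = 230 ms
Then RT(32) = 230 + 205 × log₂ 32 = 230 + 205 × 5 ≈ 1255.000 ms.

1255 ms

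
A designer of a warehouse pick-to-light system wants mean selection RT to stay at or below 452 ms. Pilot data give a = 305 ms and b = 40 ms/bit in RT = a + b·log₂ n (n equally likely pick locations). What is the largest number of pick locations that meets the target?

12

Information budget: (452 − 305)/40 = 3.6750 bits, so n ≤ 2^3.6750 = 12.773 → at most 12.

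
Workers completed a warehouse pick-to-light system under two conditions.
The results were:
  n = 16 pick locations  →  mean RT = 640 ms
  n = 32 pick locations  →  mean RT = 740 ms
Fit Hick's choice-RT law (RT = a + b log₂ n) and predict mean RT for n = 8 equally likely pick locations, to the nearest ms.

540 ms

Fit slope and intercept:
  b = (740 − 640) / (log₂ 32 − log₂ 16) = 100 / (5 − 4) = 100 ms/bit
  a = 640 − 100 × 4 = 240 ms
Then RT(8) = 240 + 100 × log₂ 8 = 240 + 100 × 3 ≈ 540.000 ms.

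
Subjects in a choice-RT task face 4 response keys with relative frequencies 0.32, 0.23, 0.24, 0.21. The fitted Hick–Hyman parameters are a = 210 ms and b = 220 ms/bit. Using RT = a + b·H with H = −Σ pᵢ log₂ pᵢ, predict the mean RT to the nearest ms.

646 ms

H = 0.32·log₂(1/0.32) + 0.23·log₂(1/0.23) + 0.24·log₂(1/0.24) + 0.21·log₂(1/0.21) = 1.9807 bits.
RT = 210 + 220 × 1.9807 = 645.75 ms.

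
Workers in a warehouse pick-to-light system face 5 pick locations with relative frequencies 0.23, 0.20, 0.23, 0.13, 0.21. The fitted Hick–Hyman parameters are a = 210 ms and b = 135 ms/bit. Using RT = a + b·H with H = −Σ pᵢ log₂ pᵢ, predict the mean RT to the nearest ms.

520 ms

Entropy contributions −pᵢ log₂ pᵢ: 0.4877, 0.4644, 0.4877, 0.3826, 0.4728; sum H = 2.2952 bits.
RT = a + bH = 210 + 135·2.2952 = 519.85 ms.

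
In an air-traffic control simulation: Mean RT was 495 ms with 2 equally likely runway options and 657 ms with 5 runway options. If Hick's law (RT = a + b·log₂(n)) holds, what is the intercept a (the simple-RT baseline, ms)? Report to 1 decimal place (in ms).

372.5 ms

Slope: b = (657 − 495) / (log₂ 5 − log₂ 2) = 162/1.3219 = 122.548 ms/bit.
Intercept: a = 495 − 122.548·log₂(2) = 372.452 ms.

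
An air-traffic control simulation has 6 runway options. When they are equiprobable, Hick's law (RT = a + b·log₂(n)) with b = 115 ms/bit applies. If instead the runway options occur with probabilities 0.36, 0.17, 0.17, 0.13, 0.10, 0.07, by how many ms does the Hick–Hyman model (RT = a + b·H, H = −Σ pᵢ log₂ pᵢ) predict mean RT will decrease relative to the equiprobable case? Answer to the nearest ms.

23 ms

Equiprobable entropy H₀ = log₂ 6 = 2.5850 bits.
Skewed entropy H = −Σ pᵢ log₂ pᵢ = 2.3832 bits.
ΔRT = b·(H₀ − H) = 115 × 0.2018 = 23.20 ms.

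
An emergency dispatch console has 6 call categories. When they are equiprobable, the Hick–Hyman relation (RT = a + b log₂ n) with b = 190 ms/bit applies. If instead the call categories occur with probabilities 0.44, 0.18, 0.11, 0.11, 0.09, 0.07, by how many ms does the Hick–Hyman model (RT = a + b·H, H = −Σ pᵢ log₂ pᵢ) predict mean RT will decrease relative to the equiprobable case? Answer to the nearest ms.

64 ms

Equiprobable entropy H₀ = log₂ 6 = 2.5850 bits.
Skewed entropy H = −Σ pᵢ log₂ pᵢ = 2.2482 bits.
ΔRT = b·(H₀ − H) = 190 × 0.3367 = 63.98 ms.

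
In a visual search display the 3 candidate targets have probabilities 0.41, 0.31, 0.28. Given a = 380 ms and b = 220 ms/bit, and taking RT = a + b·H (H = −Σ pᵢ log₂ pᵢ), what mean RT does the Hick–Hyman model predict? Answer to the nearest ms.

724 ms

H = 0.41·log₂(1/0.41) + 0.31·log₂(1/0.31) + 0.28·log₂(1/0.28) = 1.5654 bits.
RT = 380 + 220 × 1.5654 = 724.39 ms.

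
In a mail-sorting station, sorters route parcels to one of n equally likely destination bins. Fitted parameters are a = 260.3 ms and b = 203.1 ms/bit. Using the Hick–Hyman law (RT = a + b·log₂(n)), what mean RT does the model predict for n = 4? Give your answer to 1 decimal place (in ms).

666.5 ms

log₂(4) = 2 bits, so RT = 260.3 + 203.1 × 2 ≈ 666.500 ms.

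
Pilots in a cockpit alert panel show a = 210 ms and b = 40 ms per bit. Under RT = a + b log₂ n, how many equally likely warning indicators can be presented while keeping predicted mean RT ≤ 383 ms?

20

Set 210 + 40·log₂ n ≤ 383 → log₂ n ≤ (383 − 210)/40 = 4.3250.
So n ≤ 2^4.3250 = 20.043; the largest integer n is 20.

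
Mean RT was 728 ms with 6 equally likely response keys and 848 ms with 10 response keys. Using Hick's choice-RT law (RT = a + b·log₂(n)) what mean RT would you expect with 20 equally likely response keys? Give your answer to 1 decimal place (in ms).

1010.8 ms

RT is linear in log₂ n, so two points fix the line:
  b = (848 − 728) / (log₂ 10 − log₂ 6) = 120 / (3.3219 − 2.5850) = 162.830 ms/bit
  a = 728 − 162.830 × 2.5850 = 307.091 ms
Then RT(20) = 307.091 + 162.830 × log₂ 20 = 307.091 + 162.830 × 4.3219 ≈ 1010.830 ms.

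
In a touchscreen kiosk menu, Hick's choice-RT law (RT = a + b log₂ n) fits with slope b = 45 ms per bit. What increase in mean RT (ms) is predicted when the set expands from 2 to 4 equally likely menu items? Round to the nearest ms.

Only the slope matters, since a is common to both: ΔRT = b·log₂(n₂/n₁).
log₂(4) − log₂(2) = log₂(4/2) = log₂(2) = 1.
ΔRT = 45 × 1.0000 = 45.000 ms.

45 ms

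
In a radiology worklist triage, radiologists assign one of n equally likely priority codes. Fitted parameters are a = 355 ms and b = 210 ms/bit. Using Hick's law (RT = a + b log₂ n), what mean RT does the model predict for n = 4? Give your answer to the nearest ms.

775 ms

log₂(4) = 2 bits, so RT = 355 + 210 × 2 ≈ 775.000 ms.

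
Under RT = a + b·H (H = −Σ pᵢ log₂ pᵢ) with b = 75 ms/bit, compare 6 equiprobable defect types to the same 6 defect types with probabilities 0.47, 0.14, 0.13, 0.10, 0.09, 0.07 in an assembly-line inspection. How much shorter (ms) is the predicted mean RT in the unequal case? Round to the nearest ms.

The RT saving is b·ΔH. Equiprobable H₀ = log₂(6) = 2.5850 bits; with the given probabilities H = 2.2051 bits.
b·(H₀ − H) = 75 × (2.5850 − 2.2051) = 28.49 ms.

28 ms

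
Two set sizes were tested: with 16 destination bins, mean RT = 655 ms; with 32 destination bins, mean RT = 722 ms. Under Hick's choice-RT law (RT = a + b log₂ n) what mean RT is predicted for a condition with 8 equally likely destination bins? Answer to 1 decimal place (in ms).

588.0 ms

RT is linear in log₂ n, so two points fix the line:
  b = (722 − 655) / (log₂ 32 − log₂ 16) = 67 / (5 − 4) = 67.000 ms/bit
  a = 655 − 67.000 × 4 = 387.000 ms
Then RT(8) = 387.000 + 67.000 × log₂ 8 = 387.000 + 67.000 × 3 ≈ 588.000 ms.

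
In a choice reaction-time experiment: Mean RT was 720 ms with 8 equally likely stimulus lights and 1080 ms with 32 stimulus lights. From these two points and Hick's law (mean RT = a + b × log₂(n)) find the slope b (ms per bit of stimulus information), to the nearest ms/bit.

180 ms/bit

Slope: b = (1080 − 720) / (log₂ 32 − log₂ 8) = 360/2.0000 = 180 ms/bit.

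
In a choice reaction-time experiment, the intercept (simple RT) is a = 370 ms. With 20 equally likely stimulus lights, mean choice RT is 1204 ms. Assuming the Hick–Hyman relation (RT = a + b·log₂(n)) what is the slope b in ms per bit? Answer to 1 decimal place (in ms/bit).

193.0 ms/bit

b = (1204 − 370) / log₂(20) = 834 / 4.3219 = 192.969 ms/bit.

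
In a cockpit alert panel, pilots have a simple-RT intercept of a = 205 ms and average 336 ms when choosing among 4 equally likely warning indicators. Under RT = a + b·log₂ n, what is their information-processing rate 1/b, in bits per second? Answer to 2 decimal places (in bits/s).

15.27 bits/s

b = (336 − 205)/log₂ 4 = 131/2 = 65.500 ms per bit = 0.06550 s/bit; the reciprocal is 15.267 bits/s.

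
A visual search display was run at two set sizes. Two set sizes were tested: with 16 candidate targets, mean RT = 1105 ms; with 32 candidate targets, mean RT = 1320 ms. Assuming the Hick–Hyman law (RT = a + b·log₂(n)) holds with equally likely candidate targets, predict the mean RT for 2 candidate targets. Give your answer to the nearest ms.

RT is linear in log₂ n, so two points fix the line:
  b = (1320 − 1105) / (log₂ 32 − log₂ 16) = 215 / (5 − 4) = 215 ms/bit
  a = 1105 − 215 × 4 = 245 ms
Then RT(2) = 245 + 215 × log₂ 2 = 245 + 215 × 1 ≈ 460.000 ms.

460 ms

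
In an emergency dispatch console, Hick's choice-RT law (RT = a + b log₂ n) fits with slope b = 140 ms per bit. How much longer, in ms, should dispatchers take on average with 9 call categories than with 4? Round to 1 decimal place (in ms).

163.8 ms

The intercept a cancels: ΔRT = b·(log₂ n₂ − log₂ n₁) = b·log₂(n₂/n₁).
log₂(9) − log₂(4) = 3.1699 − 2 = 1.1699.
ΔRT = 140 × 1.1699 = 163.790 ms.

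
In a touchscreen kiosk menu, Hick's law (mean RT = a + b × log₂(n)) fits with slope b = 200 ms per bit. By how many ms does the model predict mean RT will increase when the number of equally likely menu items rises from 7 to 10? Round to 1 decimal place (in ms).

Only the slope matters, since a is common to both: ΔRT = b·log₂(n₂/n₁).
log₂(10) − log₂(7) = 3.3219 − 2.8074 = 0.5146.
ΔRT = 200 × 0.5146 = 102.915 ms.

102.9 ms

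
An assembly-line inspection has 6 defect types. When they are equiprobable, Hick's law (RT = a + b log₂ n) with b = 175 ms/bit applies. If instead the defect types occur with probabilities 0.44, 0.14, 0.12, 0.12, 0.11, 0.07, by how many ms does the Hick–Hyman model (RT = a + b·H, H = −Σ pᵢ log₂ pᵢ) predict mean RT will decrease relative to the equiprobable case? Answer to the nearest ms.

55 ms

Equiprobable entropy H₀ = log₂ 6 = 2.5850 bits.
Skewed entropy H = −Σ pᵢ log₂ pᵢ = 2.2712 bits.
ΔRT = b·(H₀ − H) = 175 × 0.3137 = 54.90 ms.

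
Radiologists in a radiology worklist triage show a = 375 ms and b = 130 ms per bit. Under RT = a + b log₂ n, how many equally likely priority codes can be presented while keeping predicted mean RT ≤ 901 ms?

Information budget: (901 − 375)/130 = 4.0462 bits, so n ≤ 2^4.0462 = 16.520 → at most 16.

16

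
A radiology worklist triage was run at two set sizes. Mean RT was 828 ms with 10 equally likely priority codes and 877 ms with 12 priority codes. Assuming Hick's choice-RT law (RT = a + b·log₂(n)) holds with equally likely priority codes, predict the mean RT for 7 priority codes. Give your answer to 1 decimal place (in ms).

732.1 ms

Solve the two-equation system in a and b:
  b = (877 − 828) / (log₂ 12 − log₂ 10) = 49 / (3.5850 − 3.3219) = 186.287 ms/bit
  a = 828 − 186.287 × 3.3219 = 209.167 ms
Then RT(7) = 209.167 + 186.287 × log₂ 7 = 209.167 + 186.287 × 2.8074 ≈ 732.141 ms.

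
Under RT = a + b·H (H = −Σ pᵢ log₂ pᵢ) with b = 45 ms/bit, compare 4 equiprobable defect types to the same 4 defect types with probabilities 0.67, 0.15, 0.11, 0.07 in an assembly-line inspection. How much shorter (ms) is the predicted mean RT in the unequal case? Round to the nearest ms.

Equiprobable entropy H₀ = log₂ 4 = 2.0000 bits.
Skewed entropy H = −Σ pᵢ log₂ pᵢ = 1.4165 bits.
ΔRT = b·(H₀ − H) = 45 × 0.5835 = 26.26 ms.

26 ms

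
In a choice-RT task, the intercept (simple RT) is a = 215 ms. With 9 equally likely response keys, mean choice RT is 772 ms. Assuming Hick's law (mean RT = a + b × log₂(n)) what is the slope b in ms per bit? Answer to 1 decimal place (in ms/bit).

9 alternatives carry log₂ 9 = 3.1699 bits; the choice cost is 772 − 215 = 557 ms, so b = 557/3.1699 = 175.714 ms/bit.

175.7 ms/bit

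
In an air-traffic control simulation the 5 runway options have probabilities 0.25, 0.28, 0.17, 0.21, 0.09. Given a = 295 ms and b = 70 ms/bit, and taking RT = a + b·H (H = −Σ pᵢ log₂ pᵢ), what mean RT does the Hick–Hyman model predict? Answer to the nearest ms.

451 ms

H = 0.25·log₂(1/0.25) + 0.28·log₂(1/0.28) + 0.17·log₂(1/0.17) + 0.21·log₂(1/0.21) + 0.09·log₂(1/0.09) = 2.2343 bits.
RT = 295 + 70 × 2.2343 = 451.40 ms.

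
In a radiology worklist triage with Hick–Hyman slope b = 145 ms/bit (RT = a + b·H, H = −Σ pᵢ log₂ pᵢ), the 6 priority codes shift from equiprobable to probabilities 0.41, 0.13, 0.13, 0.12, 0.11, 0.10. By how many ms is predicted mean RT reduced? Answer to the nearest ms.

The RT saving is b·ΔH. Equiprobable H₀ = log₂(6) = 2.5850 bits; with the given probabilities H = 2.3422 bits.
b·(H₀ − H) = 145 × (2.5850 − 2.3422) = 35.20 ms.

35 ms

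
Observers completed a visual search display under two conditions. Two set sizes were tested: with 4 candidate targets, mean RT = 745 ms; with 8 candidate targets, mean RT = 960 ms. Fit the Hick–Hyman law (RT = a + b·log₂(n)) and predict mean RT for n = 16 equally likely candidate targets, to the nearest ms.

1175 ms

RT is linear in log₂ n, so two points fix the line:
  b = (960 − 745) / (log₂ 8 − log₂ 4) = 215 / (3 − 2) = 215 ms/bit
  a = 745 − 215 × 2 = 315 ms
Then RT(16) = 315 + 215 × log₂ 16 = 315 + 215 × 4 ≈ 1175.000 ms.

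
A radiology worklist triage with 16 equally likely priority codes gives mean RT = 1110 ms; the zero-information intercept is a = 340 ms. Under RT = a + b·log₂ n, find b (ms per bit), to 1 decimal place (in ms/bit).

192.5 ms/bit

b = (1110 − 340) / log₂(16) = 770 / 4 = 192.500 ms/bit.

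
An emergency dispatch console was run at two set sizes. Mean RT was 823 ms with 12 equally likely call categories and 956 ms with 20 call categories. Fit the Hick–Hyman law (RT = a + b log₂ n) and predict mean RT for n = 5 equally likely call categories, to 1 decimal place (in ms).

RT is linear in log₂ n, so two points fix the line:
  b = (956 − 823) / (log₂ 20 − log₂ 12) = 133 / (4.3219 − 3.5850) = 180.470 ms/bit
  a = 823 − 180.470 × 3.5850 = 176.023 ms
Then RT(5) = 176.023 + 180.470 × log₂ 5 = 176.023 + 180.470 × 2.3219 ≈ 595.060 ms.

595.1 ms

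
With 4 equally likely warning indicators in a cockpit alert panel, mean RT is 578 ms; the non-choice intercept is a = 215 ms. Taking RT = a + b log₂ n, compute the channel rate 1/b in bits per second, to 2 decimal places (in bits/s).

Choice component = 578 − 215 = 363 ms over log₂(4) = 2 bits.
b = 363 / 2 = 181.500 ms/bit, so 1/b = 5.510 bits/s.

5.51 bits/s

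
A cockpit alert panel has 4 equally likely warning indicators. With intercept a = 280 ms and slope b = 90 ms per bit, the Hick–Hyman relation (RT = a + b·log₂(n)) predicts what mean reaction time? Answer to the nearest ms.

460 ms

log₂(4) = 2 bits, so RT = 280 + 90 × 2 ≈ 460.000 ms.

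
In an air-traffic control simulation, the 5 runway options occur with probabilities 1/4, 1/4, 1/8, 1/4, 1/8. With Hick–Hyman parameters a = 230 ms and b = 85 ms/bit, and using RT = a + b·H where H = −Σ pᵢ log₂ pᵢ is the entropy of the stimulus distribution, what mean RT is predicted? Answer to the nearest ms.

421 ms

Each term −pᵢ log₂ pᵢ: 0.25·2 + 0.25·2 + 0.125·3 + 0.25·2 + 0.125·3; summed, H = 2.250 bits.
Mean RT = a + bH = 230 + 85·2.250 = 421.25 ms.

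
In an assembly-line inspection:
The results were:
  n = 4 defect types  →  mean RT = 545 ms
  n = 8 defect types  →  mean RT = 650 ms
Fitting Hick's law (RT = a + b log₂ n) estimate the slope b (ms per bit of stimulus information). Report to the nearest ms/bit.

105 ms/bit

b = (RT₂ − RT₁)/(log₂ n₂ − log₂ n₁) = (650 − 545)/(3 − 2) = 105 ms/bit.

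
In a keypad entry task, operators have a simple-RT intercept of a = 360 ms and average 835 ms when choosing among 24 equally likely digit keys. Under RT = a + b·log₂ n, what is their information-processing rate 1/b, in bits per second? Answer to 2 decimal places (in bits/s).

Choice component = 835 − 360 = 475 ms over log₂(24) = 4.5850 bits.
b = 475 / 4.5850 = 103.600 ms/bit, so 1/b = 9.653 bits/s.

9.65 bits/s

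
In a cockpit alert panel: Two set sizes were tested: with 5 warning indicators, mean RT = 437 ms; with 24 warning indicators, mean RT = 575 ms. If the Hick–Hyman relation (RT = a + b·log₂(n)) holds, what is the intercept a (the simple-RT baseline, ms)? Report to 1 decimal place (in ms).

295.4 ms

Slope: b = (575 − 437) / (log₂ 24 − log₂ 5) = 138/2.2630 = 60.980 ms/bit.
Intercept: a = 437 − 60.980·log₂(5) = 295.409 ms.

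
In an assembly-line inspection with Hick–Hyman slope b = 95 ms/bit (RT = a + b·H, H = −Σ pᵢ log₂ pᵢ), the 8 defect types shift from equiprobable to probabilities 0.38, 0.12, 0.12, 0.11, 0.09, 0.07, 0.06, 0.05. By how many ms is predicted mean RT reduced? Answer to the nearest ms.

Equiprobable entropy H₀ = log₂ 8 = 3.0000 bits.
Skewed entropy H = −Σ pᵢ log₂ pᵢ = 2.6557 bits.
ΔRT = b·(H₀ − H) = 95 × 0.3443 = 32.71 ms.

33 ms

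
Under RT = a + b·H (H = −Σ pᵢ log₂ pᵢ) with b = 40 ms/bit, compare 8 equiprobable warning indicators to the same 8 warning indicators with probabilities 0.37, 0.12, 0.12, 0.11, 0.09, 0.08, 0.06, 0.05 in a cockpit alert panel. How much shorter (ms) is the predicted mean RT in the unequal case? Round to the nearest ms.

13 ms

The RT saving is b·ΔH. Equiprobable H₀ = log₂(8) = 3.0000 bits; with the given probabilities H = 2.6789 bits.
b·(H₀ − H) = 40 × (3.0000 − 2.6789) = 12.84 ms.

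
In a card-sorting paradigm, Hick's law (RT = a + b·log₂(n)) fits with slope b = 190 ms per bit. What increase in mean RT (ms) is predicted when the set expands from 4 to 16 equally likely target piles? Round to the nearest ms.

380 ms

Only the slope matters, since a is common to both: ΔRT = b·log₂(n₂/n₁).
log₂(16) − log₂(4) = log₂(16/4) = log₂(4) = 2.
ΔRT = 190 × 2.0000 = 380.000 ms.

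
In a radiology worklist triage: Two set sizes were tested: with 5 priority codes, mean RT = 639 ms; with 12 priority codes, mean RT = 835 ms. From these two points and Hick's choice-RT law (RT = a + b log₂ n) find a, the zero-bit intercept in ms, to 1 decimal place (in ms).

278.7 ms

Slope: b = (835 − 639) / (log₂ 12 − log₂ 5) = 196/1.2630 = 155.182 ms/bit.
Intercept: a = 639 − 155.182·log₂(5) = 278.679 ms.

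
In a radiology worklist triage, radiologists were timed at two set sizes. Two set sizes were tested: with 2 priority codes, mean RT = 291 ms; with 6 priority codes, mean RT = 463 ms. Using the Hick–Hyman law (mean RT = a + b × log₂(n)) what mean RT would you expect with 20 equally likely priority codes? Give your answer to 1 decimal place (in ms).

651.5 ms

With log₂ n on the abscissa the relation is linear; from the two conditions:
  b = (463 − 291) / (log₂ 6 − log₂ 2) = 172 / (2.5850 − 1) = 108.520 ms/bit
  a = 291 − 108.520 × 1 = 182.480 ms
Then RT(20) = 182.480 + 108.520 × log₂ 20 = 182.480 + 108.520 × 4.3219 ≈ 651.495 ms.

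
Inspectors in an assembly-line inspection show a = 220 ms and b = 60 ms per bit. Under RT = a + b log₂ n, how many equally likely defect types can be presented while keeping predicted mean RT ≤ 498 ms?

60·log₂ n ≤ 498 − 220 = 278, giving log₂ n ≤ 4.6333 and n ≤ 24.818. The largest whole number is 24.

24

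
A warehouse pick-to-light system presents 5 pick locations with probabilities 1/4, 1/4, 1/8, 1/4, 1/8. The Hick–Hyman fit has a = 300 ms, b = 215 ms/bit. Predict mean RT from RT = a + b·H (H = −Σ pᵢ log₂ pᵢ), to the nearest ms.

784 ms

H = −Σ pᵢ log₂ pᵢ = 0.25·2 + 0.25·2 + 0.125·3 + 0.25·2 + 0.125·3 = 2.250 bits.
RT = 300 + 215 × 2.250 = 783.75 ms.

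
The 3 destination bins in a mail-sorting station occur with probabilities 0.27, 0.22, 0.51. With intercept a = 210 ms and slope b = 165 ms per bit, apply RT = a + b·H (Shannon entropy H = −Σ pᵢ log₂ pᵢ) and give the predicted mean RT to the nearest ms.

Entropy contributions −pᵢ log₂ pᵢ: 0.5100, 0.4806, 0.4954; sum H = 1.4860 bits.
RT = a + bH = 210 + 165·1.4860 = 455.19 ms.

455 ms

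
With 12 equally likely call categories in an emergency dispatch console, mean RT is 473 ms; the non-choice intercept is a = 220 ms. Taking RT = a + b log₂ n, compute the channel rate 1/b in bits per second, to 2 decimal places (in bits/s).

14.17 bits/s

Choice component = 473 − 220 = 253 ms over log₂(12) = 3.5850 bits.
b = 253 / 3.5850 = 70.573 ms/bit, so 1/b = 14.170 bits/s.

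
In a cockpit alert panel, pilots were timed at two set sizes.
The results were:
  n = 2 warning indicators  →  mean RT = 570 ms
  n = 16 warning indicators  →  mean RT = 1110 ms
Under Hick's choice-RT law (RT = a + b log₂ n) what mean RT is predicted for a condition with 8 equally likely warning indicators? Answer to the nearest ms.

Solve the two-equation system in a and b:
  b = (1110 − 570) / (log₂ 16 − log₂ 2) = 540 / (4 − 1) = 180 ms/bit
  a = 570 − 180 × 1 = 390 ms
Then RT(8) = 390 + 180 × log₂ 8 = 390 + 180 × 3 ≈ 930.000 ms.

930 ms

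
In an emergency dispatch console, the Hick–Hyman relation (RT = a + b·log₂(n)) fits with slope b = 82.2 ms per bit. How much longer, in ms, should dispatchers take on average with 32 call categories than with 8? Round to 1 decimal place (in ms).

164.4 ms

Only the slope matters, since a is common to both: ΔRT = b·log₂(n₂/n₁).
log₂(32) − log₂(8) = log₂(32/8) = log₂(4) = 2.
ΔRT = 82.2 × 2.0000 = 164.400 ms.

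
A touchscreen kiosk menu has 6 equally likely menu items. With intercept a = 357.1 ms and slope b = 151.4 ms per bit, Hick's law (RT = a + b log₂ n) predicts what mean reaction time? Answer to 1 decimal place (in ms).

log₂(6) = 2.5850 bits, so RT = 357.1 + 151.4 × 2.5850 ≈ 748.463 ms.

748.5 ms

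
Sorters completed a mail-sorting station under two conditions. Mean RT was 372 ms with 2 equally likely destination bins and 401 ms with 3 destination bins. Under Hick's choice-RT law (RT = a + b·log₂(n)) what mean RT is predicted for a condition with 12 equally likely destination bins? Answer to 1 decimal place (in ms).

With log₂ n on the abscissa the relation is linear; from the two conditions:
  b = (401 − 372) / (log₂ 3 − log₂ 2) = 29 / (1.5850 − 1) = 49.576 ms/bit
  a = 372 − 49.576 × 1 = 322.424 ms
Then RT(12) = 322.424 + 49.576 × log₂ 12 = 322.424 + 49.576 × 3.5850 ≈ 500.152 ms.

500.2 ms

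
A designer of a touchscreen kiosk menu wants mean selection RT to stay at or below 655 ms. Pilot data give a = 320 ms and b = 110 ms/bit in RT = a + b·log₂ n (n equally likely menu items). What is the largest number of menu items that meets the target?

8

Information budget: (655 − 320)/110 = 3.0455 bits, so n ≤ 2^3.0455 = 8.256 → at most 8.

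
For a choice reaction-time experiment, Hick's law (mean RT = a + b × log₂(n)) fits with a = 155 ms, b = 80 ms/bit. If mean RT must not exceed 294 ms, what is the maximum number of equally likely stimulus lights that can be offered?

3

Set 155 + 80·log₂ n ≤ 294 → log₂ n ≤ (294 − 155)/80 = 1.7375.
So n ≤ 2^1.7375 = 3.335; the largest integer n is 3.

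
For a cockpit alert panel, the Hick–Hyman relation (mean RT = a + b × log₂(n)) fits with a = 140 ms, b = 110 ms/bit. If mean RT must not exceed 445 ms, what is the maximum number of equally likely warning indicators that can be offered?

Set 140 + 110·log₂ n ≤ 445 → log₂ n ≤ (445 − 140)/110 = 2.7727.
So n ≤ 2^2.7727 = 6.834; the largest integer n is 6.

6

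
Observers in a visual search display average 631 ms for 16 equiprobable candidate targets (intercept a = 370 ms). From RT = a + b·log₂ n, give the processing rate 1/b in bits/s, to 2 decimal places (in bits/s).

b = (631 − 370)/log₂ 16 = 261/4 = 65.250 ms per bit = 0.06525 s/bit; the reciprocal is 15.326 bits/s.

15.33 bits/s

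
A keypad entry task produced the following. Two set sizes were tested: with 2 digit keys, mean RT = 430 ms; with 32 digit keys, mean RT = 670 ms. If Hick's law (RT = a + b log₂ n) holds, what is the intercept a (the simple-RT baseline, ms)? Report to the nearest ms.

370 ms

Slope: b = (670 − 430) / (log₂ 32 − log₂ 2) = 240/4.0000 = 60 ms/bit.
Intercept: a = 430 − 60·log₂(2) = 370.000 ms.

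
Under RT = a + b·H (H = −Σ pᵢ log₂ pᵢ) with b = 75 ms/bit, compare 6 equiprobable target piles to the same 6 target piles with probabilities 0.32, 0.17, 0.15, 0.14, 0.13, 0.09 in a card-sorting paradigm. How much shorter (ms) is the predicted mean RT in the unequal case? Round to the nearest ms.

The RT saving is b·ΔH. Equiprobable H₀ = log₂(6) = 2.5850 bits; with the given probabilities H = 2.4636 bits.
b·(H₀ − H) = 75 × (2.5850 − 2.4636) = 9.10 ms.

9 ms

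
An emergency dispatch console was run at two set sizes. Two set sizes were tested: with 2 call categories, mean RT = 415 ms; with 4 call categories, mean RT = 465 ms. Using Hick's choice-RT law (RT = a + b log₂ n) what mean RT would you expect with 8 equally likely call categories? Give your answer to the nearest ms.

Fit slope and intercept:
  b = (465 − 415) / (log₂ 4 − log₂ 2) = 50 / (2 − 1) = 50 ms/bit
  a = 415 − 50 × 1 = 365 ms
Then RT(8) = 365 + 50 × log₂ 8 = 365 + 50 × 3 ≈ 515.000 ms.

515 ms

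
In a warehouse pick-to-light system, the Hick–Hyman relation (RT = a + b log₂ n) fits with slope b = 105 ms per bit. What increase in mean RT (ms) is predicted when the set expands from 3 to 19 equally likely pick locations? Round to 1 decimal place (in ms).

Only the slope matters, since a is common to both: ΔRT = b·log₂(n₂/n₁).
log₂(19) − log₂(3) = 4.2479 − 1.5850 = 2.6630.
ΔRT = 105 × 2.6630 = 279.611 ms.

279.6 ms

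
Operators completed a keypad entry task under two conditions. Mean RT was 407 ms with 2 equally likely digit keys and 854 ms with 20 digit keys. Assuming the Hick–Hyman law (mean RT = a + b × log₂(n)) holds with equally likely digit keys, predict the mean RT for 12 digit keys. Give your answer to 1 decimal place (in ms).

754.8 ms

Fit slope and intercept:
  b = (854 − 407) / (log₂ 20 − log₂ 2) = 447 / (4.3219 − 1) = 134.560 ms/bit
  a = 407 − 134.560 × 1 = 272.440 ms
Then RT(12) = 272.440 + 134.560 × log₂ 12 = 272.440 + 134.560 × 3.5850 ≈ 754.834 ms.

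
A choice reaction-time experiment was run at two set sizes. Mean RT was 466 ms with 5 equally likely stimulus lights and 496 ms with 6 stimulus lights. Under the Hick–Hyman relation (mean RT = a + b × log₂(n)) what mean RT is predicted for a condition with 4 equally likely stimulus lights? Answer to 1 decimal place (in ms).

RT is linear in log₂ n, so two points fix the line:
  b = (496 − 466) / (log₂ 6 − log₂ 5) = 30 / (2.5850 − 2.3219) = 114.054 ms/bit
  a = 466 − 114.054 × 2.3219 = 201.176 ms
Then RT(4) = 201.176 + 114.054 × log₂ 4 = 201.176 + 114.054 × 2 ≈ 429.283 ms.

429.3 ms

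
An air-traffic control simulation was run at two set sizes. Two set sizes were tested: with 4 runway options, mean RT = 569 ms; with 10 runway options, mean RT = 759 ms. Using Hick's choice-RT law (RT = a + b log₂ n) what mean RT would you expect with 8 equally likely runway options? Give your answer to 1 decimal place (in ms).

RT is linear in log₂ n, so two points fix the line:
  b = (759 − 569) / (log₂ 10 − log₂ 4) = 190 / (3.3219 − 2) = 143.729 ms/bit
  a = 569 − 143.729 × 2 = 281.541 ms
Then RT(8) = 281.541 + 143.729 × log₂ 8 = 281.541 + 143.729 × 3 ≈ 712.729 ms.

712.7 ms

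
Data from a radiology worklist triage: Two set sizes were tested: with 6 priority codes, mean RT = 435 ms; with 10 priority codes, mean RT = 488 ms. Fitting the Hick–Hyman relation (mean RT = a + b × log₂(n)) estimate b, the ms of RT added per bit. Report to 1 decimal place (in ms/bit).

The slope on a log₂ axis is (488 − 435) / (3.3219 − 2.5850) = 71.917 ms/bit.

71.9 ms/bit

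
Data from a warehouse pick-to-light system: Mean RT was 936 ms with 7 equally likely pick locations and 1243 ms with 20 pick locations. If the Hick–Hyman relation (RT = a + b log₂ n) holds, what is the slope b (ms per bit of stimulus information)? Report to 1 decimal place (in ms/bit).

202.7 ms/bit

Slope: b = (1243 − 936) / (log₂ 20 − log₂ 7) = 307/1.5146 = 202.697 ms/bit.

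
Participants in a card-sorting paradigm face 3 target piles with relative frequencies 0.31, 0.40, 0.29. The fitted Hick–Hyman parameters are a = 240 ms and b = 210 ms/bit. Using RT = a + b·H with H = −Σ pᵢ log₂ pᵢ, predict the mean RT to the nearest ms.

570 ms

H = 0.31·log₂(1/0.31) + 0.40·log₂(1/0.40) + 0.29·log₂(1/0.29) = 1.5705 bits.
RT = 240 + 210 × 1.5705 = 569.80 ms.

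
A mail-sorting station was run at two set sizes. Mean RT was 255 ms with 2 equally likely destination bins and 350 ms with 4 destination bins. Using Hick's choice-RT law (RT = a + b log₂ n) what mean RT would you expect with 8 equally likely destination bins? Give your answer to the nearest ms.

445 ms

Fit slope and intercept:
  b = (350 − 255) / (log₂ 4 − log₂ 2) = 95 / (2 − 1) = 95 ms/bit
  a = 255 − 95 × 1 = 160 ms
Then RT(8) = 160 + 95 × log₂ 8 = 160 + 95 × 3 ≈ 445.000 ms.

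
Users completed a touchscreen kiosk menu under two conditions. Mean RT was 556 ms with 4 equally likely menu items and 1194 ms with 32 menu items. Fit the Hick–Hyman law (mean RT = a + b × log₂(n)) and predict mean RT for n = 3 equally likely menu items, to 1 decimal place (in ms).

467.7 ms

Fit slope and intercept:
  b = (1194 − 556) / (log₂ 32 − log₂ 4) = 638 / (5 − 2) = 212.667 ms/bit
  a = 556 − 212.667 × 2 = 130.667 ms
Then RT(3) = 130.667 + 212.667 × log₂ 3 = 130.667 + 212.667 × 1.5850 ≈ 467.735 ms.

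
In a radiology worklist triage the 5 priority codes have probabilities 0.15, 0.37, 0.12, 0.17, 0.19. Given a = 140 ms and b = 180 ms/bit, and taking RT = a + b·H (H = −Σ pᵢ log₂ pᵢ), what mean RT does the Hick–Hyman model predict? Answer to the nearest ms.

536 ms

H = 0.15·log₂(1/0.15) + 0.37·log₂(1/0.37) + 0.12·log₂(1/0.12) + 0.17·log₂(1/0.17) + 0.19·log₂(1/0.19) = 2.1982 bits.
RT = 140 + 180 × 2.1982 = 535.67 ms.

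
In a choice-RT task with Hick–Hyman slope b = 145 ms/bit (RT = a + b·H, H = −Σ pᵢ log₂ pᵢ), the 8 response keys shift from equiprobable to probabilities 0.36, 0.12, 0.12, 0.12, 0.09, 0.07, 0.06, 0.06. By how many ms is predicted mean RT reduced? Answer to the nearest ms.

The RT saving is b·ΔH. Equiprobable H₀ = log₂(8) = 3.0000 bits; with the given probabilities H = 2.7001 bits.
b·(H₀ − H) = 145 × (3.0000 − 2.7001) = 43.49 ms.

43 ms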